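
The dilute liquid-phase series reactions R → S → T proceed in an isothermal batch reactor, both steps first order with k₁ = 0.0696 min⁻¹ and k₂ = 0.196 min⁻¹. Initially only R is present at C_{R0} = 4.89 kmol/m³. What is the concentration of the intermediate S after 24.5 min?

The intermediate concentration in a first-order A→B→C sequence is C_S = k₁C_{R0}(e^(−k₁t) − e^(−k₂t))/(k₂−k₁).
e^(−k₁t) = e^(−0.0696×24.5) = e^(−1.705) = 0.1817; e^(−k₂t) = e^(−4.802) = 0.008213.
C_S = 0.0696×4.89/(0.196−0.0696) × (0.1817−0.008213) = 2.693×0.1735 = 0.4672 kmol/m³.

0.467 kmol/m³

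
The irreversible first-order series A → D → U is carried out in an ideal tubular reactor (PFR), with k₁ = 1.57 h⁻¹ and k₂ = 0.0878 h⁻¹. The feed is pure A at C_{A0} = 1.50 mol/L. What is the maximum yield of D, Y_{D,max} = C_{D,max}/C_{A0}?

0.843

At the optimum, C_{D,max}/C_{A0} = (k₁/k₂)^[k₂/(k₂−k₁)].
= (1.57/0.0878)^(0.0878/(0.0878−1.57)) = (17.88)^(-0.05924) = 0.8430.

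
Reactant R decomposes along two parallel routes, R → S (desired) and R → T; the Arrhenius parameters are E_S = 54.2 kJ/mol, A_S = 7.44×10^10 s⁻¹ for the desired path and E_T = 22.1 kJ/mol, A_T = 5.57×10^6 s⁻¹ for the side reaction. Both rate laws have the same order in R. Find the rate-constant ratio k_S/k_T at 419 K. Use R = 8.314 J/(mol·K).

1.33

Since both paths have the same order in R, the concentration cancels and S_{S/T} = k_S/k_T = (A_S/A_T)·exp[(E_T−E_S)/(RT)].
(E_T−E_S)/(RT) = (22.1−54.2)×10³/(8.314×419) = -32100/3484 = -9.215.
k_S/k_T = (7.44×10^10/5.57×10^6)·exp(-9.215) = 13357 × 9.957×10^-5 = 1.33.
Since E_S > E_T, raising the temperature improves selectivity toward S.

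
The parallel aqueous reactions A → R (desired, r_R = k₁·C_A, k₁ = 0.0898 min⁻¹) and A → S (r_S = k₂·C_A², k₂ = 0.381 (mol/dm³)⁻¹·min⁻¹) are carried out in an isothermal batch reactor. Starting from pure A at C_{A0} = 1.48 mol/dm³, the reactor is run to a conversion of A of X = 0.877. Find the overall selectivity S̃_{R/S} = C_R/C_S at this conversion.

C_A = C_{A0}(1−X) = 0.1820 mol/dm³.
Along a PFR/batch, dC_R/dC_A = −r_R/(r_R+r_S) = −k₁/(k₁+k₂·C_A).
Integrating from C_{A0} to C_A: C_R = (0.0898/0.381)·ln[(0.0898+0.381·1.48)/(0.0898+0.381·0.182)] = 0.2357·ln(0.6537/0.1592) = 0.3330 mol/dm³.
C_S = (C_{A0}−C_A)−C_R = 0.9650 mol/dm³; S̃_{R/S} = 0.3330/0.9650 = 0.345.

0.345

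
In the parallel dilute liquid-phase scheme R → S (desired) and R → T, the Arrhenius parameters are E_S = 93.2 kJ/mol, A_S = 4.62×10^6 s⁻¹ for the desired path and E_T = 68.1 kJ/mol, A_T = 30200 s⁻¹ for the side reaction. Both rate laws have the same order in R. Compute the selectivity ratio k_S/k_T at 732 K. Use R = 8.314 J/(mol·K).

2.47

k_S/k_T = (A_S/A_T)·exp[−(E_S−E_T)/(RT)] = (A_S/A_T)·exp[(E_T−E_S)/(RT)].
(E_T−E_S)/(RT) = (68.1−93.2)×10³/(8.314×732) = -25100/6086 = -4.124.
k_S/k_T = (4.62×10^6/30200)·exp(-4.124) = 153.0 × 0.01617 = 2.47.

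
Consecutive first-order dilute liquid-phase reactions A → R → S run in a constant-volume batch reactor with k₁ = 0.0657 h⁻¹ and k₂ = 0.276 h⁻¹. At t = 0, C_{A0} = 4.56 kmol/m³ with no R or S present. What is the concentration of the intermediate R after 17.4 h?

For first-order series with pure A initially, C_R(t) = k₁C_{A0}/(k₂−k₁)·(e^(−k₁t) − e^(−k₂t)).
e^(−k₁t) = e^(−0.0657×17.4) = e^(−1.143) = 0.3188; e^(−k₂t) = e^(−4.802) = 0.008210.
C_R = 0.0657×4.56/(0.276−0.0657) × (0.3188−0.008210) = 1.425×0.3106 = 0.4425 kmol/m³.

0.442 kmol/m³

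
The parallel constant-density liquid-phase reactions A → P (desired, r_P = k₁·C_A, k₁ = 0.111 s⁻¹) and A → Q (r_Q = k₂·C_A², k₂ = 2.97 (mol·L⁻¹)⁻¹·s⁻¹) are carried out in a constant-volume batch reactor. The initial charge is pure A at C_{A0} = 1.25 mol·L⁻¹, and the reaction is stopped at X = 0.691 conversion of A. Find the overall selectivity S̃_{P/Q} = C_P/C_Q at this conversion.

C_A = C_{A0}(1−X) = 0.3863 mol·L⁻¹.
Along a PFR/batch, dC_P/dC_A = −r_P/(r_P+r_Q) = −k₁/(k₁+k₂·C_A).
Integrating from C_{A0} to C_A: C_P = (0.111/2.97)·ln[(0.111+2.97·1.25)/(0.111+2.97·0.386)] = 0.03737·ln(3.824/1.258) = 0.04154 mol·L⁻¹.
C_Q = (C_{A0}−C_A)−C_P = 0.8222 mol·L⁻¹; S̃_{P/Q} = 0.04154/0.8222 = 0.0505.

0.0505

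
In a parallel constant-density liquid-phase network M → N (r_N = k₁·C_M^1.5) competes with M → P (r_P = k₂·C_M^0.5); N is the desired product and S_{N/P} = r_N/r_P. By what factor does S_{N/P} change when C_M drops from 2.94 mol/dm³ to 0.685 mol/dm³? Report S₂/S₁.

S_{N/P} = (k₁/k₂)·C_M, so S₂/S₁ = (C_{M,2}/C_{M,1}).
= 0.685/2.94 = 0.233.

0.233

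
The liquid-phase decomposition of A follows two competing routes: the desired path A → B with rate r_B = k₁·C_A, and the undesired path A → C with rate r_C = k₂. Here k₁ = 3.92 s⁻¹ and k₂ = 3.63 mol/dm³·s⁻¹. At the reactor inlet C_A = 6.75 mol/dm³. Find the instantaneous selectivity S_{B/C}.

7.29

S_{B/C} = r_B/r_C = (k₁·C_A)/(k₂) = (k₁/k₂)·C_A.
= (3.92×6.750) / (3.63) = 26.46/3.630 = 7.29.
Since the desired path is higher order in A, keeping C_A high (PFR or concentrated feed) favours B.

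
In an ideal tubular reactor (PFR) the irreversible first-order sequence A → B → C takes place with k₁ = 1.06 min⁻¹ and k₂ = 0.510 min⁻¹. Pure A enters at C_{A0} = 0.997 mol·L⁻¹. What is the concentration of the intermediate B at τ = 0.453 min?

Solving the coupled first-order balances gives C_B(τ) = [k₁/(k₂−k₁)]·C_{A0}·(e^(−k₁τ) − e^(−k₂τ)).
e^(−k₁τ) = e^(−1.06×0.453) = e^(−0.4802) = 0.6187; e^(−k₂τ) = e^(−0.2310) = 0.7937.
C_B = 1.06×0.997/(0.510−1.06) × (0.6187−0.7937) = (-1.921)×(-0.1750) = 0.3363 mol·L⁻¹.

0.336 mol·L⁻¹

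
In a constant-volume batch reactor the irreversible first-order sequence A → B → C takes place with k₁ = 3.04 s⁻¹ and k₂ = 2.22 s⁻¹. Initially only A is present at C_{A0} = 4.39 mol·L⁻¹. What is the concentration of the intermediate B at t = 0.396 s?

Solving the coupled first-order balances gives C_B(t) = [k₁/(k₂−k₁)]·C_{A0}·(e^(−k₁t) − e^(−k₂t)).
e^(−k₁t) = e^(−3.04×0.396) = e^(−1.204) = 0.3000; e^(−k₂t) = e^(−0.8791) = 0.4151.
C_B = 3.04×4.39/(2.22−3.04) × (0.3000−0.4151) = (-16.28)×(-0.1151) = 1.873 mol·L⁻¹.

1.87 mol·L⁻¹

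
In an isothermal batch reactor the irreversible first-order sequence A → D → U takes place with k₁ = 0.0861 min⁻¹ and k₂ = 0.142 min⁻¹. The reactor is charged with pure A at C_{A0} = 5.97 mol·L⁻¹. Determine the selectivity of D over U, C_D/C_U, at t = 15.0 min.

0.496

Solving the coupled first-order balances gives C_D(t) = [k₁/(k₂−k₁)]·C_{A0}·(e^(−k₁t) − e^(−k₂t)).
e^(−k₁t) = e^(−0.0861×15.0) = e^(−1.291) = 0.2749; e^(−k₂t) = e^(−2.130) = 0.1188.
C_D = 0.0861×5.97/(0.142−0.0861) × (0.2749−0.1188) = 9.195×0.1560 = 1.435 mol·L⁻¹.
C_A = C_{A0}e^(−k₁t) = 1.641 mol·L⁻¹, so C_U = C_{A0}−C_A−C_D = 2.894 mol·L⁻¹; C_D/C_U = 0.496.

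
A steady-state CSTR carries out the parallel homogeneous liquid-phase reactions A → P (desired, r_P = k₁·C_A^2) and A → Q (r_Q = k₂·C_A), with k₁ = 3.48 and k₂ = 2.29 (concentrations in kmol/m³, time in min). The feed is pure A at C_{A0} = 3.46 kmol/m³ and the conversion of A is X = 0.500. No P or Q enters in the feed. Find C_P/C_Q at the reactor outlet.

2.63

Exit C_A = C_{A0}(1−X) = 3.46×0.500 = 1.730 kmol/m³.
A CSTR operates uniformly at the exit composition, giving r_P = 10.42 and r_Q = 3.962 (each k·C_A^n at C_A = 1.730).
Overall selectivity = C_P/C_Q = r_Pτ/(r_Qτ) = r_P/r_Q = 2.63.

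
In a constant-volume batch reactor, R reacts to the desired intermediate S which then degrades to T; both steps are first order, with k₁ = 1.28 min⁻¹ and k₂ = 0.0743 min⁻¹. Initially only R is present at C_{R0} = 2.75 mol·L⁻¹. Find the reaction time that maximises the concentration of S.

Setting dC_S/dt = 0 gives t_opt = ln(k₂/k₁)/(k₂−k₁).
= ln(0.0743/1.28)/(0.0743−1.28) = ln(0.05805)/-1.206 = -2.847/-1.206 = 2.36 min.

2.36 min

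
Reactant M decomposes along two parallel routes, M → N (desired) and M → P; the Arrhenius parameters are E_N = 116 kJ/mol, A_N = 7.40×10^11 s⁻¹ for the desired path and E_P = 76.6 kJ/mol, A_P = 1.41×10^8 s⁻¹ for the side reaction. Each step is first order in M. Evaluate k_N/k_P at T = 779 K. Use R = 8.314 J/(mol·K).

k_N/k_P = (A_N/A_P)·exp[−(E_N−E_P)/(RT)] = (A_N/A_P)·exp[(E_P−E_N)/(RT)].
(E_P−E_N)/(RT) = (76.6−116)×10³/(8.314×779) = -39400/6477 = -6.083.
k_N/k_P = (7.40×10^11/1.41×10^8)·exp(-6.083) = 5248 × 0.002280 = 12.0.
Since E_N > E_P, raising the temperature improves selectivity toward N.

12.0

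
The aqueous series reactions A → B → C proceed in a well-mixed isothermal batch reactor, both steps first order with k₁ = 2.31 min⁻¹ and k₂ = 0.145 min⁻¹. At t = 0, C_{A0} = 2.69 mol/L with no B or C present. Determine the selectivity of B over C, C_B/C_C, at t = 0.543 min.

20.7

For first-order series with pure A initially, C_B(t) = k₁C_{A0}/(k₂−k₁)·(e^(−k₁t) − e^(−k₂t)).
e^(−k₁t) = e^(−2.31×0.543) = e^(−1.254) = 0.2853; e^(−k₂t) = e^(−0.07873) = 0.9243.
C_B = 2.31×2.69/(0.145−2.31) × (0.2853−0.9243) = (-2.870)×(-0.6390) = 1.834 mol/L.
C_A = C_{A0}e^(−k₁t) = 0.7674 mol/L, so C_C = C_{A0}−C_A−C_B = 0.08855 mol/L; C_B/C_C = 20.7.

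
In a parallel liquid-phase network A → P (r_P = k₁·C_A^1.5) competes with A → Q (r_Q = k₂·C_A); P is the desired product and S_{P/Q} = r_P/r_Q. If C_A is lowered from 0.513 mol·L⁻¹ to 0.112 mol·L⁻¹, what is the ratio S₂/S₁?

S_{P/Q} = (k₁/k₂)·C_A^0.5, so S₂/S₁ = (C_{A,2}/C_{A,1})^0.5.
= (0.112/0.513)^0.5 = (0.2183)^0.5 = 0.467.
Selectivity toward P falls as C_A falls — high-concentration operation is favoured.

0.467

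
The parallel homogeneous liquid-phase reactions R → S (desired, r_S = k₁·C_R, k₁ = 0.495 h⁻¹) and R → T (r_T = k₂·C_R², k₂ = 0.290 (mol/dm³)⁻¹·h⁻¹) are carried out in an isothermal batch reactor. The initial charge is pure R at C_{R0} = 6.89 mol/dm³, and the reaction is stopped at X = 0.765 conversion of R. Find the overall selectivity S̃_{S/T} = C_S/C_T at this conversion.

0.444

C_R = C_{R0}(1−X) = 1.619 mol/dm³.
Along a PFR/batch, dC_S/dC_R = −r_S/(r_S+r_T) = −k₁/(k₁+k₂·C_R).
Integrating from C_{R0} to C_R: C_S = (0.495/0.290)·ln[(0.495+0.290·6.89)/(0.495+0.290·1.62)] = 1.707·ln(2.493/0.9646) = 1.621 mol/dm³.
C_T = (C_{R0}−C_R)−C_S = 3.650 mol/dm³; S̃_{S/T} = 1.621/3.650 = 0.444.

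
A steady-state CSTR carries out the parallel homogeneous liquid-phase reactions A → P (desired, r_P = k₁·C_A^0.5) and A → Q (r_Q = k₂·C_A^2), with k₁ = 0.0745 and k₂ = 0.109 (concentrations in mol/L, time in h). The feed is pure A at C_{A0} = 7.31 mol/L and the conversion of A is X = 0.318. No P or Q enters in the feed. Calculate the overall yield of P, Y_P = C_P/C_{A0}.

Exit C_A = C_{A0}(1−X) = 7.31×0.682 = 4.985 mol/L.
In a CSTR the entire volume is at exit conditions, so r_P = 0.0745×4.985^0.5 = 0.1663 and r_Q = 0.109×4.985^2 = 2.709.
Fraction of consumed A going to P: r_P/(r_P+r_Q) = 0.05785.
C_P = 0.05785·C_{A0}·X = 0.05785×7.31×0.318 = 0.134 mol/L; Y_P = C_P/C_{A0} = 0.0184.

0.0184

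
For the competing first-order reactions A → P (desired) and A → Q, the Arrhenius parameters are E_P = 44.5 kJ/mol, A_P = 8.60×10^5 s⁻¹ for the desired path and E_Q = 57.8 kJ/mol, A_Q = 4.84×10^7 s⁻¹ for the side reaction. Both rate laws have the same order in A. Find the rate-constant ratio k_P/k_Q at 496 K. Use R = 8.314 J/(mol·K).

0.447

k_P/k_Q = (A_P/A_Q)·exp[−(E_P−E_Q)/(RT)] = (A_P/A_Q)·exp[(E_Q−E_P)/(RT)].
(E_Q−E_P)/(RT) = (57.8−44.5)×10³/(8.314×496) = 13300/4124 = 3.225.
k_P/k_Q = (8.60×10^5/4.84×10^7)·exp(3.225) = 0.01777 × 25.16 = 0.447.
Since E_P < E_Q, lowering the temperature improves selectivity toward P.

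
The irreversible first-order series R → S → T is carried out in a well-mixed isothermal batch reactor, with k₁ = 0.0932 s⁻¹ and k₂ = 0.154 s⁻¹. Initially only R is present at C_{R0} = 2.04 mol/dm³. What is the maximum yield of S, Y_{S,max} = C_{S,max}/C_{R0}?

0.280

For a first-order series the maximum intermediate yield is C_{S,max}/C_{R0} = (k₁/k₂)^[k₂/(k₂−k₁)].
= (0.0932/0.154)^(0.154/(0.154−0.0932)) = (0.6052)^(2.533) = 0.2803.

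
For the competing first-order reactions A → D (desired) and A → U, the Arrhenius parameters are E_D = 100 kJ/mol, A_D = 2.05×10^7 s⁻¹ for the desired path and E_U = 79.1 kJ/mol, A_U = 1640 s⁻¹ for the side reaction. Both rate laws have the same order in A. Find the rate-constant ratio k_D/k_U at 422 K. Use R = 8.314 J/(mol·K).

Since both paths have the same order in A, the concentration cancels and S_{D/U} = k_D/k_U = (A_D/A_U)·exp[(E_U−E_D)/(RT)].
(E_U−E_D)/(RT) = (79.1−100)×10³/(8.314×422) = -20900/3509 = -5.957.
k_D/k_U = (2.05×10^7/1640)·exp(-5.957) = 12500 × 0.002588 = 32.3.
Since E_D > E_U, raising the temperature improves selectivity toward D.

32.3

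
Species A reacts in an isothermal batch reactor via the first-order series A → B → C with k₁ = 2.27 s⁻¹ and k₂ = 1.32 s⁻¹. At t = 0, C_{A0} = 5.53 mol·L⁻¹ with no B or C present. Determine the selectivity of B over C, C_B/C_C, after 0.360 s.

3.36

Solving the coupled first-order balances gives C_B(t) = [k₁/(k₂−k₁)]·C_{A0}·(e^(−k₁t) − e^(−k₂t)).
e^(−k₁t) = e^(−2.27×0.360) = e^(−0.8172) = 0.4417; e^(−k₂t) = e^(−0.4752) = 0.6218.
C_B = 2.27×5.53/(1.32−2.27) × (0.4417−0.6218) = (-13.21)×(-0.1801) = 2.380 mol·L⁻¹.
C_A = C_{A0}e^(−k₁t) = 2.442 mol·L⁻¹, so C_C = C_{A0}−C_A−C_B = 0.7079 mol·L⁻¹; C_B/C_C = 3.36.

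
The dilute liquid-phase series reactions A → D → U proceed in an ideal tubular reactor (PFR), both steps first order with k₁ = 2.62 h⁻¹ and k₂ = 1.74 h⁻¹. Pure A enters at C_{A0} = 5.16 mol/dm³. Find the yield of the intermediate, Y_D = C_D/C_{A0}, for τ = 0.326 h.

For first-order series with pure A initially, C_D(τ) = k₁C_{A0}/(k₂−k₁)·(e^(−k₁τ) − e^(−k₂τ)).
e^(−k₁τ) = e^(−2.62×0.326) = e^(−0.8541) = 0.4257; e^(−k₂τ) = e^(−0.5672) = 0.5671.
C_D = 2.62×5.16/(1.74−2.62) × (0.4257−0.5671) = (-15.36)×(-0.1414) = 2.173 mol/dm³.
Y_D = C_D/C_{A0} = 2.173/5.16 = 0.421.

0.421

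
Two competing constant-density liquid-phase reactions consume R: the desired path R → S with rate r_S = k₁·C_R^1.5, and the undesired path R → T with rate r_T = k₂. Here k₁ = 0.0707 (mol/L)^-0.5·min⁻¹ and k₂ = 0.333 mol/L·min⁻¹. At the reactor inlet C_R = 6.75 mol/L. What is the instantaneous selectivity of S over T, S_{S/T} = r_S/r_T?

3.72

S_{S/T} = r_S/r_T = (k₁·C_R^1.5)/(k₂) = (k₁/k₂)·C_R^1.5.
= (0.0707×6.750^1.5) / (0.333) = 1.240/0.3330 = 3.72.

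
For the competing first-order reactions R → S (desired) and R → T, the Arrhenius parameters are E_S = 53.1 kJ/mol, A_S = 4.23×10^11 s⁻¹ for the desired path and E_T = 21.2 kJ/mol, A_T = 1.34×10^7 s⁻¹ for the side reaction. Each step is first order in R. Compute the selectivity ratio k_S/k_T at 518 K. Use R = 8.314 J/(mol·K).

19.2

Since both paths have the same order in R, the concentration cancels and S_{S/T} = k_S/k_T = (A_S/A_T)·exp[(E_T−E_S)/(RT)].
(E_T−E_S)/(RT) = (21.2−53.1)×10³/(8.314×518) = -31900/4307 = -7.407.
k_S/k_T = (4.23×10^11/1.34×10^7)·exp(-7.407) = 31567 × 6.069×10^-4 = 19.2.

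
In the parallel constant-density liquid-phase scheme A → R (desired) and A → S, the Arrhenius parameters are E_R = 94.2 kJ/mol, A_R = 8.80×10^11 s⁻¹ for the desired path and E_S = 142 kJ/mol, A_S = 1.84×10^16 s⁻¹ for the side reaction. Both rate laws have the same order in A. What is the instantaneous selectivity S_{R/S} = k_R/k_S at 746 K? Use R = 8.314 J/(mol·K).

0.106

Since both paths have the same order in A, the concentration cancels and S_{R/S} = k_R/k_S = (A_R/A_S)·exp[(E_S−E_R)/(RT)].
(E_S−E_R)/(RT) = (142−94.2)×10³/(8.314×746) = 47800/6202 = 7.707.
k_R/k_S = (8.80×10^11/1.84×10^16)·exp(7.707) = 4.783×10^-5 × 2224 = 0.106.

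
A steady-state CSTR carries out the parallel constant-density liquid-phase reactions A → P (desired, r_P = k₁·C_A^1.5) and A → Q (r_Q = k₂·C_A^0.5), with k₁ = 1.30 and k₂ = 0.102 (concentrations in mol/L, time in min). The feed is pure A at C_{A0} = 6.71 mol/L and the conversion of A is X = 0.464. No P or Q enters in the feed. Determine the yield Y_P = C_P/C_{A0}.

0.454

Exit C_A = C_{A0}(1−X) = 6.71×0.536 = 3.597 mol/L.
In a CSTR the entire volume is at exit conditions, so r_P = 1.30×3.597^1.5 = 8.867 and r_Q = 0.102×3.597^0.5 = 0.1934.
Fraction of consumed A going to P: r_P/(r_P+r_Q) = 0.9787.
C_P = 0.9787·C_{A0}·X = 0.9787×6.71×0.464 = 3.05 mol/L; Y_P = C_P/C_{A0} = 0.454.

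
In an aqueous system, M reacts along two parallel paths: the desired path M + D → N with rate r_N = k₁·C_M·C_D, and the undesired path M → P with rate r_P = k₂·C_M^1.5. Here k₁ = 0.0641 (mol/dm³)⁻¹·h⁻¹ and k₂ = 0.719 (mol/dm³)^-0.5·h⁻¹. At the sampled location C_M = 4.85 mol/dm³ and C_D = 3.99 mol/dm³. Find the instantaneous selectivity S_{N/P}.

S_{N/P} = r_N/r_P = (k₁·C_M·C_D)/(k₂·C_M^1.5) = (k₁/k₂)·C_M^-0.5·C_D.
= (0.0641×4.850×3.990) / (0.719×4.850^1.5) = 1.240/7.680 = 0.162.

0.162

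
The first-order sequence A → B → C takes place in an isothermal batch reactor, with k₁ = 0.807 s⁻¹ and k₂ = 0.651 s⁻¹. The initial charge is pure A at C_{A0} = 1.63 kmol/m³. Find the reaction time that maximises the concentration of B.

1.38 s

Setting dC_B/dt = 0 gives t_opt = ln(k₂/k₁)/(k₂−k₁).
= ln(0.651/0.807)/(0.651−0.807) = ln(0.8067)/-0.1560 = -0.2148/-0.1560 = 1.38 s.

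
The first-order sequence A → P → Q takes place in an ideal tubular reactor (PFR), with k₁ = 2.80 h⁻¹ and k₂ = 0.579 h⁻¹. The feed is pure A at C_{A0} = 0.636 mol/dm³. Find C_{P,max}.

At the optimum, C_{P,max}/C_{A0} = (k₁/k₂)^[k₂/(k₂−k₁)].
= (2.80/0.579)^(0.579/(0.579−2.80)) = (4.836)^(-0.2607) = 0.6631.
C_{P,max} = 0.6631×0.636 = 0.422 mol/dm³.

0.422 mol/dm³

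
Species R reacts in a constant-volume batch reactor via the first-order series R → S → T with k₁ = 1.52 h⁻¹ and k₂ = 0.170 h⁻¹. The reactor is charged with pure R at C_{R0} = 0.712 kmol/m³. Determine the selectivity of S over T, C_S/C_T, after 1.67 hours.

4.67

The intermediate concentration in a first-order A→B→C sequence is C_S = k₁C_{R0}(e^(−k₁t) − e^(−k₂t))/(k₂−k₁).
e^(−k₁t) = e^(−1.52×1.67) = e^(−2.538) = 0.07899; e^(−k₂t) = e^(−0.2839) = 0.7528.
C_S = 1.52×0.712/(0.170−1.52) × (0.07899−0.7528) = (-0.8017)×(-0.6738) = 0.5402 kmol/m³.
C_R = C_{R0}e^(−k₁t) = 0.05624 kmol/m³, so C_T = C_{R0}−C_R−C_S = 0.1156 kmol/m³; C_S/C_T = 4.67.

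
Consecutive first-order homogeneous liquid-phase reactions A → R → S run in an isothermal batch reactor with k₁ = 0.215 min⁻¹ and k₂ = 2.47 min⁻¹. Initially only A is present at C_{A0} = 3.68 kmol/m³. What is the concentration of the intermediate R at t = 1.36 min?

Solving the coupled first-order balances gives C_R(t) = [k₁/(k₂−k₁)]·C_{A0}·(e^(−k₁t) − e^(−k₂t)).
e^(−k₁t) = e^(−0.215×1.36) = e^(−0.2924) = 0.7465; e^(−k₂t) = e^(−3.359) = 0.03476.
C_R = 0.215×3.68/(2.47−0.215) × (0.7465−0.03476) = 0.3509×0.7117 = 0.2497 kmol/m³.

0.250 kmol/m³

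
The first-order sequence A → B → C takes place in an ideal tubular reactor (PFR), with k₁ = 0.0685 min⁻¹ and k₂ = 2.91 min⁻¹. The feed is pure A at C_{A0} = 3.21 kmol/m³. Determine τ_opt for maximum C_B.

1.32 min

The intermediate peaks when r₁ = r₂, i.e. k₁e^(−k₁τ) = k₂e^(−k₂τ), giving τ_opt = ln(k₂/k₁)/(k₂−k₁).
= ln(2.91/0.0685)/(2.91−0.0685) = ln(42.48)/2.841 = 3.749/2.841 = 1.32 min.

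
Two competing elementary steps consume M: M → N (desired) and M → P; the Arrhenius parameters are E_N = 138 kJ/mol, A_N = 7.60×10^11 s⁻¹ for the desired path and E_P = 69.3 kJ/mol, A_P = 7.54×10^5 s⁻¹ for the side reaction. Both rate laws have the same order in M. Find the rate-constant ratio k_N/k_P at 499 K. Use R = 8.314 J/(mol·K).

0.0648

Since both paths have the same order in M, the concentration cancels and S_{N/P} = k_N/k_P = (A_N/A_P)·exp[(E_P−E_N)/(RT)].
(E_P−E_N)/(RT) = (69.3−138)×10³/(8.314×499) = -68700/4149 = -16.56.
k_N/k_P = (7.60×10^11/7.54×10^5)·exp(-16.56) = 1.008×10^6 × 6.432×10^-8 = 0.0648.
Since E_N > E_P, raising the temperature improves selectivity toward N.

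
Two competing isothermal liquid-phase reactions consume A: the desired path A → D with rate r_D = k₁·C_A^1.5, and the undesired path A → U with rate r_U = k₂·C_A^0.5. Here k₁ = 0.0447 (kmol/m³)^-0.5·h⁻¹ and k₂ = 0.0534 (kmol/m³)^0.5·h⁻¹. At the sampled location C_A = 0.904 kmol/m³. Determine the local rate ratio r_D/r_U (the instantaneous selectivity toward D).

S_{D/U} = r_D/r_U = (k₁·C_A^1.5)/(k₂·C_A^0.5) = (k₁/k₂)·C_A.
= (0.0447×0.9040^1.5) / (0.0534×0.9040^0.5) = 0.03842/0.05077 = 0.757.

0.757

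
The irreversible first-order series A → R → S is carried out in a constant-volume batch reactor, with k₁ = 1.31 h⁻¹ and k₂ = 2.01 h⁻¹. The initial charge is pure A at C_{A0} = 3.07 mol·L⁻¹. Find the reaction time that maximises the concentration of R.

0.612 h

For first-order series the maximum of C_R occurs at t_opt = ln(k₂/k₁)/(k₂−k₁).
= ln(2.01/1.31)/(2.01−1.31) = ln(1.534)/0.7000 = 0.4281/0.7000 = 0.612 h.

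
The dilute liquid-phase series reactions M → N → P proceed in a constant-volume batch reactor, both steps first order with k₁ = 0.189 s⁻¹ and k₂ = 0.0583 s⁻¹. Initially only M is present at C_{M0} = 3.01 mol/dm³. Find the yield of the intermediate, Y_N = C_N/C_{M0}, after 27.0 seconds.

0.291

Solving the coupled first-order balances gives C_N(t) = [k₁/(k₂−k₁)]·C_{M0}·(e^(−k₁t) − e^(−k₂t)).
e^(−k₁t) = e^(−0.189×27.0) = e^(−5.103) = 0.006078; e^(−k₂t) = e^(−1.574) = 0.2072.
C_N = 0.189×3.01/(0.0583−0.189) × (0.006078−0.2072) = (-4.353)×(-0.2011) = 0.8754 mol/dm³.
Y_N = C_N/C_{M0} = 0.8754/3.01 = 0.291.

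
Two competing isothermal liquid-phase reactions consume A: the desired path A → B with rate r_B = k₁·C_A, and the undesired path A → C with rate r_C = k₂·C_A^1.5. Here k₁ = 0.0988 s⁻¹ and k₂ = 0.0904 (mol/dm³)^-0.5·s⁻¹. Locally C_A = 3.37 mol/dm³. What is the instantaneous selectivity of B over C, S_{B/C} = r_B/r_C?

S_{B/C} = r_B/r_C = (k₁·C_A)/(k₂·C_A^1.5) = (k₁/k₂)·C_A^-0.5.
= (0.0988×3.370) / (0.0904×3.370^1.5) = 0.3330/0.5593 = 0.595.

0.595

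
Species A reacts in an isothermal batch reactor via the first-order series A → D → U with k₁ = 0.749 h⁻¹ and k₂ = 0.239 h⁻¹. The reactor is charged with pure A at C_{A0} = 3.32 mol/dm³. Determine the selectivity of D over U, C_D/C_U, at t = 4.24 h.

0.970

The intermediate concentration in a first-order A→B→C sequence is C_D = k₁C_{A0}(e^(−k₁t) − e^(−k₂t))/(k₂−k₁).
e^(−k₁t) = e^(−0.749×4.24) = e^(−3.176) = 0.04176; e^(−k₂t) = e^(−1.013) = 0.3630.
C_D = 0.749×3.32/(0.239−0.749) × (0.04176−0.3630) = (-4.876)×(-0.3212) = 1.566 mol/dm³.
C_A = C_{A0}e^(−k₁t) = 0.1387 mol/dm³, so C_U = C_{A0}−C_A−C_D = 1.615 mol/dm³; C_D/C_U = 0.970.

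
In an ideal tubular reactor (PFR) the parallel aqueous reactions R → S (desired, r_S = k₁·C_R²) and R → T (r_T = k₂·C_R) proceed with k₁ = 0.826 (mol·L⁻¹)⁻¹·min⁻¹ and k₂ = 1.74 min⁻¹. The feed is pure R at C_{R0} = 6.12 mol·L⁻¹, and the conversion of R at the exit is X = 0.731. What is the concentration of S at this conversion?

C_R = C_{R0}(1−X) = 1.646 mol·L⁻¹.
Along a PFR/batch, dC_T/dC_R = −r_T/(r_S+r_T) = −k₂/(k₂+k₁·C_R).
Integrating from C_{R0} to C_R: C_T = (1.74/0.826)·ln[(1.74+0.826·6.12)/(1.74+0.826·1.65)] = 2.107·ln(6.795/3.100) = 1.653 mol·L⁻¹.
Then C_S = (C_{R0}−C_R) − C_T = 4.474 − 1.653 = 2.820 mol·L⁻¹.

2.82 mol·L⁻¹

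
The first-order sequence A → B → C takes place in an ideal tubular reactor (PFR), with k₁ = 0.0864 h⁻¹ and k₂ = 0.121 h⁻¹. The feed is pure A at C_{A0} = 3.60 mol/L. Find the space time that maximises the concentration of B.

9.73 h

The intermediate peaks when r₁ = r₂, i.e. k₁e^(−k₁τ) = k₂e^(−k₂τ), giving τ_opt = ln(k₂/k₁)/(k₂−k₁).
= ln(0.121/0.0864)/(0.121−0.0864) = ln(1.400)/0.03460 = 0.3368/0.03460 = 9.73 h.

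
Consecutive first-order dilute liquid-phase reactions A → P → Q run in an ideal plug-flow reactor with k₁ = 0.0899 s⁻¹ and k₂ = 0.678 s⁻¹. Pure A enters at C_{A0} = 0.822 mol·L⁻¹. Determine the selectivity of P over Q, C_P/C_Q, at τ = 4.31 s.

For first-order series with pure A initially, C_P(τ) = k₁C_{A0}/(k₂−k₁)·(e^(−k₁τ) − e^(−k₂τ)).
e^(−k₁τ) = e^(−0.0899×4.31) = e^(−0.3875) = 0.6788; e^(−k₂τ) = e^(−2.922) = 0.05382.
C_P = 0.0899×0.822/(0.678−0.0899) × (0.6788−0.05382) = 0.1257×0.6250 = 0.07853 mol·L⁻¹.
C_A = C_{A0}e^(−k₁τ) = 0.5580 mol·L⁻¹, so C_Q = C_{A0}−C_A−C_P = 0.1855 mol·L⁻¹; C_P/C_Q = 0.423.

0.423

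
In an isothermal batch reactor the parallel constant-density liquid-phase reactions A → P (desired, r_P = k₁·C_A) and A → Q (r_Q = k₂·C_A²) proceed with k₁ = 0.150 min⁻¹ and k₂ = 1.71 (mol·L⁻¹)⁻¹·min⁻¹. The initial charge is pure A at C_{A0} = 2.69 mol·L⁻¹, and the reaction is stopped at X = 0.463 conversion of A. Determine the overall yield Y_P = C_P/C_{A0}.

C_A = C_{A0}(1−X) = 1.445 mol·L⁻¹.
Along a PFR/batch, dC_P/dC_A = −r_P/(r_P+r_Q) = −k₁/(k₁+k₂·C_A).
Integrating from C_{A0} to C_A: C_P = (0.150/1.71)·ln[(0.150+1.71·2.69)/(0.150+1.71·1.44)] = 0.08772·ln(4.750/2.620) = 0.05218 mol·L⁻¹.
Y_P = C_P/C_{A0} = 0.05218/2.69 = 0.0194.

0.0194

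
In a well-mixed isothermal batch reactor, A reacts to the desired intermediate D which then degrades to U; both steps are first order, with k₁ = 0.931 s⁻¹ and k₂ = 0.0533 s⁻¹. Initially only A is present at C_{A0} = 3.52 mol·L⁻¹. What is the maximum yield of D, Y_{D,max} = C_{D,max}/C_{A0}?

Evaluating C_D at t_opt = ln(k₂/k₁)/(k₂−k₁) gives C_{D,max}/C_{A0} = (k₁/k₂)^[k₂/(k₂−k₁)].
= (0.931/0.0533)^(0.0533/(0.0533−0.931)) = (17.47)^(-0.06073) = 0.8406.

0.841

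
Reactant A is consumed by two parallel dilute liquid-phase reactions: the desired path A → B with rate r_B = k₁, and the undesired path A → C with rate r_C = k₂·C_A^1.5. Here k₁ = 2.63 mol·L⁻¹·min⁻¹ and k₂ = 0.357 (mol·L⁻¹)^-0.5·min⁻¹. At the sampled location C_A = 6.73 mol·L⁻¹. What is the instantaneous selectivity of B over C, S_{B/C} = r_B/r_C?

S_{B/C} = r_B/r_C = (k₁)/(k₂·C_A^1.5) = (k₁/k₂)·C_A^-1.5.
= (2.63) / (0.357×6.730^1.5) = 2.630/6.233 = 0.422.
The undesired path is higher order in A, so low C_A (CSTR or dilute feed) favours B.

0.422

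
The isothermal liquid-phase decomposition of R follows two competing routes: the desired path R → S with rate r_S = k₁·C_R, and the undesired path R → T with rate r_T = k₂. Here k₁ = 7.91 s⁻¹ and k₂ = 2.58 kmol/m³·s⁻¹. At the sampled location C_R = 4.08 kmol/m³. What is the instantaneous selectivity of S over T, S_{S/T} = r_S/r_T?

S_{S/T} = r_S/r_T = (k₁·C_R)/(k₂) = (k₁/k₂)·C_R.
= (7.91×4.080) / (2.58) = 32.27/2.580 = 12.5.

12.5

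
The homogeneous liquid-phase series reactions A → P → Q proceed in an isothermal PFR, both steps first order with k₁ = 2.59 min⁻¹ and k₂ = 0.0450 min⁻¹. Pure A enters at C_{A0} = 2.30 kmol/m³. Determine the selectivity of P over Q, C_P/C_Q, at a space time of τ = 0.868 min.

The intermediate concentration in a first-order A→B→C sequence is C_P = k₁C_{A0}(e^(−k₁τ) − e^(−k₂τ))/(k₂−k₁).
e^(−k₁τ) = e^(−2.59×0.868) = e^(−2.248) = 0.1056; e^(−k₂τ) = e^(−0.03906) = 0.9617.
C_P = 2.59×2.30/(0.0450−2.59) × (0.1056−0.9617) = (-2.341)×(-0.8561) = 2.004 kmol/m³.
C_A = C_{A0}e^(−k₁τ) = 0.2429 kmol/m³, so C_Q = C_{A0}−C_A−C_P = 0.05329 kmol/m³; C_P/C_Q = 37.6.

37.6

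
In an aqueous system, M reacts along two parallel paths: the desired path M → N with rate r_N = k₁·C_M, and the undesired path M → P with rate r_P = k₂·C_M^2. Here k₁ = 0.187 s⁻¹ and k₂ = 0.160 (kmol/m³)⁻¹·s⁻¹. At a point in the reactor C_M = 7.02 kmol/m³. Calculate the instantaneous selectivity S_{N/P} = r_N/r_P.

0.166

S_{N/P} = r_N/r_P = (k₁·C_M)/(k₂·C_M^2) = (k₁/k₂)·C_M⁻¹.
= (0.187×7.020) / (0.160×7.020^2) = 1.313/7.885 = 0.166.
The undesired path is higher order in M, so low C_M (CSTR or dilute feed) favours N.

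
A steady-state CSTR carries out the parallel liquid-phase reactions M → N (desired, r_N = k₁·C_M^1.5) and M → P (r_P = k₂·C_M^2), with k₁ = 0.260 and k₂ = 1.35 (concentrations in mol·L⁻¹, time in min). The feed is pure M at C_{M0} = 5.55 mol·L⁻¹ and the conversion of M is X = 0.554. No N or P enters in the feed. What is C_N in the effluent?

Exit C_M = C_{M0}(1−X) = 5.55×0.446 = 2.475 mol·L⁻¹.
A CSTR operates uniformly at the exit composition, giving r_N = 1.013 and r_P = 8.272 (each k·C_M^n at C_M = 2.475).
Fraction of consumed M going to N: r_N/(r_N+r_P) = 0.1091.
C_N = 0.1091·C_{M0}·X = 0.1091×5.55×0.554 = 0.335 mol·L⁻¹.

0.335 mol·L⁻¹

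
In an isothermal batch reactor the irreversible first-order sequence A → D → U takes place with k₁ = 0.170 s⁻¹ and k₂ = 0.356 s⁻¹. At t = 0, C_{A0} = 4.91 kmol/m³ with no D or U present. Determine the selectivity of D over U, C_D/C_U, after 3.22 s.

For first-order series with pure A initially, C_D(t) = k₁C_{A0}/(k₂−k₁)·(e^(−k₁t) − e^(−k₂t)).
e^(−k₁t) = e^(−0.170×3.22) = e^(−0.5474) = 0.5785; e^(−k₂t) = e^(−1.146) = 0.3178.
C_D = 0.170×4.91/(0.356−0.170) × (0.5785−0.3178) = 4.488×0.2606 = 1.170 kmol/m³.
C_A = C_{A0}e^(−k₁t) = 2.840 kmol/m³, so C_U = C_{A0}−C_A−C_D = 0.9001 kmol/m³; C_D/C_U = 1.30.

1.30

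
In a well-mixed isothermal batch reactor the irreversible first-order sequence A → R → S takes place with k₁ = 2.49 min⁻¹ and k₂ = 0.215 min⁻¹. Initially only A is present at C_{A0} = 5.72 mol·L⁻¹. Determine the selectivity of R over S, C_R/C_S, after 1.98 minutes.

For first-order series with pure A initially, C_R(t) = k₁C_{A0}/(k₂−k₁)·(e^(−k₁t) − e^(−k₂t)).
e^(−k₁t) = e^(−2.49×1.98) = e^(−4.930) = 0.007225; e^(−k₂t) = e^(−0.4257) = 0.6533.
C_R = 2.49×5.72/(0.215−2.49) × (0.007225−0.6533) = (-6.261)×(-0.6461) = 4.045 mol·L⁻¹.
C_A = C_{A0}e^(−k₁t) = 0.04133 mol·L⁻¹, so C_S = C_{A0}−C_A−C_R = 1.634 mol·L⁻¹; C_R/C_S = 2.48.

2.48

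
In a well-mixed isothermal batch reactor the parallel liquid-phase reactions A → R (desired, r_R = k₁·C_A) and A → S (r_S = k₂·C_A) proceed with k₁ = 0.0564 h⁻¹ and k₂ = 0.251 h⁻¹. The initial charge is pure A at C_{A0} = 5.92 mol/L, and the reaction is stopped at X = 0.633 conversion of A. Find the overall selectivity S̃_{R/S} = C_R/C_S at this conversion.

0.225

C_A = C_{A0}(1−X) = 2.173 mol/L.
Both paths are first order in A, so the instantaneous fraction to R is constant: dC_R/d(−C_A) = k₁/(k₁+k₂) = 0.1835.
C_R = 0.1835·(C_{A0}−C_A) = 0.1835×3.747 = 0.688 mol/L.
C_S = (C_{A0}−C_A)−C_R = 3.060 mol/L; S̃_{R/S} = 0.6875/3.060 = 0.225.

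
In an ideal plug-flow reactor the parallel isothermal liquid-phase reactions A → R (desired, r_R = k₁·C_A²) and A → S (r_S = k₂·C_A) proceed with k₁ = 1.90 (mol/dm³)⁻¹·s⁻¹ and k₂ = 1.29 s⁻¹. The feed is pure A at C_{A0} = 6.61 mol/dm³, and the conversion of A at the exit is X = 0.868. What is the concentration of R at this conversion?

4.69 mol/dm³

C_A = C_{A0}(1−X) = 0.8725 mol/dm³.
Along a PFR/batch, dC_S/dC_A = −r_S/(r_R+r_S) = −k₂/(k₂+k₁·C_A).
Integrating from C_{A0} to C_A: C_S = (1.29/1.90)·ln[(1.29+1.90·6.61)/(1.29+1.90·0.873)] = 0.6789·ln(13.85/2.948) = 1.050 mol/dm³.
Then C_R = (C_{A0}−C_A) − C_S = 5.737 − 1.050 = 4.687 mol/dm³.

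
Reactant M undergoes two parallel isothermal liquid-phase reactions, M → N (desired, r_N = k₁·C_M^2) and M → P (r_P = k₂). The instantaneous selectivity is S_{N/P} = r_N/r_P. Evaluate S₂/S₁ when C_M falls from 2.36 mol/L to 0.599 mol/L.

S_{N/P} = (k₁/k₂)·C_M^2, so S₂/S₁ = (C_{M,2}/C_{M,1})^2.
= (0.599/2.36)^2 = (0.2538)^2 = 0.0644.
Selectivity toward N falls as C_M falls — high-concentration operation is favoured.

0.0644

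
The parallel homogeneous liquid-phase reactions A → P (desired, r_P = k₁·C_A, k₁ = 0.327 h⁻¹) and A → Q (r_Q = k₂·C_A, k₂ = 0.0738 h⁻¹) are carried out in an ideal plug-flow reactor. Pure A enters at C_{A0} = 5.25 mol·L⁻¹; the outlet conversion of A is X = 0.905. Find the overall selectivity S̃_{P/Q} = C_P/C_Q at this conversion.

C_A = C_{A0}(1−X) = 0.4987 mol·L⁻¹.
Both paths are first order in A, so the instantaneous fraction to P is constant: dC_P/d(−C_A) = k₁/(k₁+k₂) = 0.8159.
C_P = 0.8159·(C_{A0}−C_A) = 0.8159×4.751 = 3.88 mol·L⁻¹.
C_Q = (C_{A0}−C_A)−C_P = 0.8749 mol·L⁻¹; S̃_{P/Q} = 3.876/0.8749 = 4.43.

4.43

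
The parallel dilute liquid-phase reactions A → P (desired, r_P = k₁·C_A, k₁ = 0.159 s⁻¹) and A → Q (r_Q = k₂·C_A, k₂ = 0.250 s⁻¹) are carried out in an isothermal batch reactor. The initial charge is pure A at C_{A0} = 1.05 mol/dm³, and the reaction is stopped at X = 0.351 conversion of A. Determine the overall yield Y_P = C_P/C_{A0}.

C_A = C_{A0}(1−X) = 0.6815 mol/dm³.
Both paths are first order in A, so the instantaneous fraction to P is constant: dC_P/d(−C_A) = k₁/(k₁+k₂) = 0.3888.
C_P = 0.3888·(C_{A0}−C_A) = 0.3888×0.3686 = 0.143 mol/dm³.
Y_P = C_P/C_{A0} = 0.1433/1.05 = 0.136.

0.136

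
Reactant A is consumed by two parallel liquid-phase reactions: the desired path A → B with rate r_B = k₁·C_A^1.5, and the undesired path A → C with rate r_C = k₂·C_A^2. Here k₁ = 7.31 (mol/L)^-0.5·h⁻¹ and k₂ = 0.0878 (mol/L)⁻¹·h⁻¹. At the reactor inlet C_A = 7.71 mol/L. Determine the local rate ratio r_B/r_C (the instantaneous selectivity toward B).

30.0

S_{B/C} = r_B/r_C = (k₁·C_A^1.5)/(k₂·C_A^2) = (k₁/k₂)·C_A^-0.5.
= (7.31×7.710^1.5) / (0.0878×7.710^2) = 156.5/5.219 = 30.0.
The undesired path is higher order in A, so low C_A (CSTR or dilute feed) favours B.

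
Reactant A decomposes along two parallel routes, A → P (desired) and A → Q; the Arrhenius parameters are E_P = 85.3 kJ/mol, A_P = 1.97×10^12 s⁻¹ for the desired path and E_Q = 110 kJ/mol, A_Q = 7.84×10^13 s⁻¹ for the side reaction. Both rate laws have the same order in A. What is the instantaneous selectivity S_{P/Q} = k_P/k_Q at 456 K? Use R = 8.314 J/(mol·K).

With equal orders, S_{P/Q} = k_P/k_Q = (A_P/A_Q)·exp[(E_Q−E_P)/(RT)].
(E_Q−E_P)/(RT) = (110−85.3)×10³/(8.314×456) = 24700/3791 = 6.515.
k_P/k_Q = (1.97×10^12/7.84×10^13)·exp(6.515) = 0.02513 × 675.3 = 17.0.
Since E_P < E_Q, lowering the temperature improves selectivity toward P.

17.0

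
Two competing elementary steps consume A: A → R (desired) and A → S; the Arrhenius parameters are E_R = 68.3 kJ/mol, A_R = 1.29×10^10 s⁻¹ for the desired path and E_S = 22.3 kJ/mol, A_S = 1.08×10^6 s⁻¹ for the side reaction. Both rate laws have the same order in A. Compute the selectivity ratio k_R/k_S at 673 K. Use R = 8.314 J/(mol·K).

3.21

k_R/k_S = (A_R/A_S)·exp[−(E_R−E_S)/(RT)] = (A_R/A_S)·exp[(E_S−E_R)/(RT)].
(E_S−E_R)/(RT) = (22.3−68.3)×10³/(8.314×673) = -46000/5595 = -8.221.
k_R/k_S = (1.29×10^10/1.08×10^6)·exp(-8.221) = 11944 × 2.689×10^-4 = 3.21.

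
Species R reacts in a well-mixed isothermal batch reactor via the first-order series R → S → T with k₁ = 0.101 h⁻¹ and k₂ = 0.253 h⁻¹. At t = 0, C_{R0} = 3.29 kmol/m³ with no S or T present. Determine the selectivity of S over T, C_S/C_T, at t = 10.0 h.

The intermediate concentration in a first-order A→B→C sequence is C_S = k₁C_{R0}(e^(−k₁t) − e^(−k₂t))/(k₂−k₁).
e^(−k₁t) = e^(−0.101×10.0) = e^(−1.010) = 0.3642; e^(−k₂t) = e^(−2.530) = 0.07966.
C_S = 0.101×3.29/(0.253−0.101) × (0.3642−0.07966) = 2.186×0.2846 = 0.6221 kmol/m³.
C_R = C_{R0}e^(−k₁t) = 1.198 kmol/m³, so C_T = C_{R0}−C_R−C_S = 1.470 kmol/m³; C_S/C_T = 0.423.

0.423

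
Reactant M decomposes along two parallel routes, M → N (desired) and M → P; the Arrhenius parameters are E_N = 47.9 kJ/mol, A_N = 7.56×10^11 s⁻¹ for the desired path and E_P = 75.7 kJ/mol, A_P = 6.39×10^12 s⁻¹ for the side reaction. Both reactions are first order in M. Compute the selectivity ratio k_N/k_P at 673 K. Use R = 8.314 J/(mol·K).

17.0

k_N/k_P = (A_N/A_P)·exp[−(E_N−E_P)/(RT)] = (A_N/A_P)·exp[(E_P−E_N)/(RT)].
(E_P−E_N)/(RT) = (75.7−47.9)×10³/(8.314×673) = 27800/5595 = 4.968.
k_N/k_P = (7.56×10^11/6.39×10^12)·exp(4.968) = 0.1183 × 143.8 = 17.0.
Since E_N < E_P, lowering the temperature improves selectivity toward N.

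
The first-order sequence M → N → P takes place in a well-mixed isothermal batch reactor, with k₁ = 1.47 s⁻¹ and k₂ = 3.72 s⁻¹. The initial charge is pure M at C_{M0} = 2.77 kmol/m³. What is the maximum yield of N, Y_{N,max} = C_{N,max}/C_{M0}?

At the optimum, C_{N,max}/C_{M0} = (k₁/k₂)^[k₂/(k₂−k₁)].
= (1.47/3.72)^(3.72/(3.72−1.47)) = (0.3952)^(1.653) = 0.2154.

0.215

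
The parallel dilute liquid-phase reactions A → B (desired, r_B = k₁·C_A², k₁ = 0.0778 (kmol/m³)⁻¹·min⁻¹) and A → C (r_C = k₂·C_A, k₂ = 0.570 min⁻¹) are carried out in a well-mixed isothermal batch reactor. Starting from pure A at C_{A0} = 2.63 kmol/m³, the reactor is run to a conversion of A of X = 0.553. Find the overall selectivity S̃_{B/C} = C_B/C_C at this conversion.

C_A = C_{A0}(1−X) = 1.176 kmol/m³.
Along a PFR/batch, dC_C/dC_A = −r_C/(r_B+r_C) = −k₂/(k₂+k₁·C_A).
Integrating from C_{A0} to C_A: C_C = (0.570/0.0778)·ln[(0.570+0.0778·2.63)/(0.570+0.0778·1.18)] = 7.326·ln(0.7746/0.6615) = 1.157 kmol/m³.
Then C_B = (C_{A0}−C_A) − C_C = 1.454 − 1.157 = 0.2975 kmol/m³.
S̃_{B/C} = C_B/C_C = 0.2975/1.157 = 0.257.

0.257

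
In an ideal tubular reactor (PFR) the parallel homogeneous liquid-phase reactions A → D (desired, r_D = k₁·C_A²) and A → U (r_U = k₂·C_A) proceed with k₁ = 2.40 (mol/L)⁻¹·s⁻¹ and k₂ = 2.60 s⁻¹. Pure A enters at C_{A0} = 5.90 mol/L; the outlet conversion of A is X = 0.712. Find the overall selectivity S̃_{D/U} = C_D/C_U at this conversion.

C_A = C_{A0}(1−X) = 1.699 mol/L.
Along a PFR/batch, dC_U/dC_A = −r_U/(r_D+r_U) = −k₂/(k₂+k₁·C_A).
Integrating from C_{A0} to C_A: C_U = (2.60/2.40)·ln[(2.60+2.40·5.90)/(2.60+2.40·1.70)] = 1.083·ln(16.76/6.678) = 0.9968 mol/L.
Then C_D = (C_{A0}−C_A) − C_U = 4.201 − 0.9968 = 3.204 mol/L.
S̃_{D/U} = C_D/C_U = 3.204/0.9968 = 3.21.

3.21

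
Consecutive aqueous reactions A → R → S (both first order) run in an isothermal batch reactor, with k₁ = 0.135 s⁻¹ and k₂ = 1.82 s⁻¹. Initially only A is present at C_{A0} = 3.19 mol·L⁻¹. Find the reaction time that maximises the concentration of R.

Setting dC_R/dt = 0 gives t_opt = ln(k₂/k₁)/(k₂−k₁).
= ln(1.82/0.135)/(1.82−0.135) = ln(13.48)/1.685 = 2.601/1.685 = 1.54 s.

1.54 s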